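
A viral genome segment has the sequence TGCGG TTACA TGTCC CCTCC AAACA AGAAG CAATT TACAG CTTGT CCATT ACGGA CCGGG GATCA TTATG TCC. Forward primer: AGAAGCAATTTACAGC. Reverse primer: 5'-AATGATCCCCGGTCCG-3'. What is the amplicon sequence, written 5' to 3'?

The forward primer matches the template at positions 26–41.
The reverse primer's reverse complement is CGGACCGGGGATCATT, which matches the template at positions 52–67.
The product is the template from position 26 through 67 (42 bp).

5'-AGAAGCAATTTACAGCTTGTCCATTACGGACCGGGGATCATT-3'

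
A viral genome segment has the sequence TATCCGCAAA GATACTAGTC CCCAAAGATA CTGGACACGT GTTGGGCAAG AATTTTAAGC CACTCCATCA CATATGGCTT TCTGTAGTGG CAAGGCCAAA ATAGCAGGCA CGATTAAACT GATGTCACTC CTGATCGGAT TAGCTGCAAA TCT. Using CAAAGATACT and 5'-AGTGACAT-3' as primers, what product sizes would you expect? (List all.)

123 bp, 107 bp

The forward primer CAAAGATACT matches the top strand at positions 7–16, 23–32.
The reverse primer's reverse complement is ATGTCACT, matching at positions 122–129.
Each forward site pairs with the reverse site to give a product ending at position 129: sizes 123, 107 bp.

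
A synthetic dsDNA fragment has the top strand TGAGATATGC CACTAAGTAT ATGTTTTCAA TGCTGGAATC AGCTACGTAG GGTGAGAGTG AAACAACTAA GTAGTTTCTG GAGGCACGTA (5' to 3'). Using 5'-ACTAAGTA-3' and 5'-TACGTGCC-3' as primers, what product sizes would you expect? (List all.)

79 bp, 25 bp

The forward primer ACTAAGTA matches the top strand at positions 12–19, 66–73.
The reverse primer's reverse complement is GGCACGTA, matching at positions 83–90.
Each forward site pairs with the reverse site to give a product ending at position 90: sizes 79, 25 bp.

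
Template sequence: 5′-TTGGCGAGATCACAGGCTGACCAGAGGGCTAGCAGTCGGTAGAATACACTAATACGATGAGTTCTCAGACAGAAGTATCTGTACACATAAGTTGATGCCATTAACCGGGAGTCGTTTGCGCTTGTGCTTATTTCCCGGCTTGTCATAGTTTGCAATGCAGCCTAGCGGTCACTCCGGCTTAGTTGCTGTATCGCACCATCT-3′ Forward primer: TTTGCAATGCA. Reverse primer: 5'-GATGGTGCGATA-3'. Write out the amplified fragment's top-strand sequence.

The forward primer matches the template at positions 149–159.
The reverse primer's reverse complement is TATCGCACCATC, which matches the template at positions 189–200.
The product is the template from position 149 through 200 (52 bp).

5'-TTTGCAATGCAGCCTAGCGGTCACTCCGGCTTAGTTGCTGTATCGCACCATC-3'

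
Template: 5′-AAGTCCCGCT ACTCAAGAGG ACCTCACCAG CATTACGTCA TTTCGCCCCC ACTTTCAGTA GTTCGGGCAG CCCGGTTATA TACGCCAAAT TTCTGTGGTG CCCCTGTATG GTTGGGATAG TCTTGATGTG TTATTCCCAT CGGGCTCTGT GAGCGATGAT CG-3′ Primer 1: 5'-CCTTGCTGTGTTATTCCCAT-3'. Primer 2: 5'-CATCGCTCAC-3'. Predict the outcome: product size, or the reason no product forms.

Primer 1 (CCTTGCTGTGTTATTCCCAT) does not match the top strand, and its reverse complement ATGGGAATAACACAGCAAGG does not match either.
With no annealing site for primer 1, no amplification occurs.

No product — primer 1 has no binding site in the template.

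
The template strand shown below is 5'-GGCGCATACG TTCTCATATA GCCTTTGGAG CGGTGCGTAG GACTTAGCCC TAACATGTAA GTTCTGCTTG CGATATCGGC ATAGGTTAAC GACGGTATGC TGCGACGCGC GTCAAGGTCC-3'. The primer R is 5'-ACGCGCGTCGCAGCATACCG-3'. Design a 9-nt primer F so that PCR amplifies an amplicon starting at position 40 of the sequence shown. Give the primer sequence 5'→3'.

5'-GGACTTAGC-3'

The reverse primer's reverse complement CGGTATGCTGCGACGCGCGT matches the template at positions 93–112; the product starts at position 40.
The forward primer is identical to the top strand over positions 40–48: GGACTTAGC.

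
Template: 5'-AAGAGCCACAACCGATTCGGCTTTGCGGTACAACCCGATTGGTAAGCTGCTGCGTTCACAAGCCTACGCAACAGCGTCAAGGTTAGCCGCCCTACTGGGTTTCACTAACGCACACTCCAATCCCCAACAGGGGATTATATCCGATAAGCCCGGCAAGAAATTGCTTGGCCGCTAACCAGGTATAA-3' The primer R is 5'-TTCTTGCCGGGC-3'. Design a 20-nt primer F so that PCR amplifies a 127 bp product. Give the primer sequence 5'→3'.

5'-ACCCGATTGGTAAGCTGCTG-3'

The reverse primer's reverse complement GCCCGGCAAGAA matches the template at positions 148–159, so the product ends at position 159.
A 127 bp product then starts at position 159 − 127 + 1 = 33.
The forward primer is identical to the top strand there: ACCCGATTGGTAAGCTGCTG.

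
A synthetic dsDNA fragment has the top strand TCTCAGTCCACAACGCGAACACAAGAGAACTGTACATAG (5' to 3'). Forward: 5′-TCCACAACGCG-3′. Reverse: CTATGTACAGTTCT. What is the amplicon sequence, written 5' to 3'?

The forward primer matches the template at positions 7–17.
Taking the reverse complement of CTATGTACAGTTCT gives AGAACTGTACATAG, found at positions 26–39 on the template; the primer anneals here to the top strand with its 3' end pointing upstream.
The product is the template from position 7 through 39 (33 bp).

5'-TCCACAACGCGAACACAAGAGAACTGTACATAG-3'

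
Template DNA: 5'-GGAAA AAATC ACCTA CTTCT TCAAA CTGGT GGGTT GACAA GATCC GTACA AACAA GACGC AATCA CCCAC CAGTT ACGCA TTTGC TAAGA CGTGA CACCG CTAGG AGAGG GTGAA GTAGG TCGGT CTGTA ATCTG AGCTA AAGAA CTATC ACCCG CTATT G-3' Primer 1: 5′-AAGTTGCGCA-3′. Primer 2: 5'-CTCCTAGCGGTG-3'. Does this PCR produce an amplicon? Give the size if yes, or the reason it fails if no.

No product — primer 1 has no binding site in the template.

Primer 1 (AAGTTGCGCA) does not match the top strand, and its reverse complement TGCGCAACTT does not match either.
With no annealing site for primer 1, no amplification occurs.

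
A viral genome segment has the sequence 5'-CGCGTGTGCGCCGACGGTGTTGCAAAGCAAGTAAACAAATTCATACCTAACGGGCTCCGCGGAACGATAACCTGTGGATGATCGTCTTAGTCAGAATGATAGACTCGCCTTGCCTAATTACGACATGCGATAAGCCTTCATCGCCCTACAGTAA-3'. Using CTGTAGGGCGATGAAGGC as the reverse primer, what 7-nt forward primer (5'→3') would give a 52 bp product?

5'-TAGACTC-3'

The reverse primer's reverse complement GCCTTCATCGCCCTACAG matches the template at positions 134–151, so the product ends at position 151.
A 52 bp product then starts at position 151 − 52 + 1 = 100.
The forward primer is identical to the top strand there: TAGACTC.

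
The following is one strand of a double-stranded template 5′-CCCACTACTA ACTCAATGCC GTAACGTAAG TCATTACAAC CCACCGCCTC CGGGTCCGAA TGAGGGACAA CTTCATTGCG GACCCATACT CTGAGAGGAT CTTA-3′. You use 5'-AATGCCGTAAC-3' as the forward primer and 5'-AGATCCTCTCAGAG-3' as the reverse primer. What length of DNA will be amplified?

Scanning the template, AATGCCGTAAC occurs at positions 15–25; this primer anneals to the bottom strand there with its 3' end pointing downstream.
Taking the reverse complement of AGATCCTCTCAGAG gives CTCTGAGAGGATCT, found at positions 89–102 on the template; the primer anneals here to the top strand with its 3' end pointing upstream.
The product runs from position 15 to position 102, so its length is 102 − 15 + 1 = 88 bp.

88 bp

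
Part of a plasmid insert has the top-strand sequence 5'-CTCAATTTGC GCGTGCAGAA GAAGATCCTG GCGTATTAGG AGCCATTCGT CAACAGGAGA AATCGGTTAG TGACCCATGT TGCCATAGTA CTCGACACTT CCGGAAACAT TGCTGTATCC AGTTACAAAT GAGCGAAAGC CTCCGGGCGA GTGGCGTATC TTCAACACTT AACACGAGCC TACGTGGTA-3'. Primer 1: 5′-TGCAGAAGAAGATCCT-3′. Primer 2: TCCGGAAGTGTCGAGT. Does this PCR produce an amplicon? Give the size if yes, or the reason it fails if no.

Yes — a 92 bp product.

Primer 1 (TGCAGAAGAAGATCCT) matches the top strand at positions 14–29; it acts as a forward primer.
Primer 2's reverse complement is ACTCGACACTTCCGGA, matching the top strand at positions 90–105; it acts as a reverse primer.
The 3' ends face each other across positions 14–105, giving a 92 bp product.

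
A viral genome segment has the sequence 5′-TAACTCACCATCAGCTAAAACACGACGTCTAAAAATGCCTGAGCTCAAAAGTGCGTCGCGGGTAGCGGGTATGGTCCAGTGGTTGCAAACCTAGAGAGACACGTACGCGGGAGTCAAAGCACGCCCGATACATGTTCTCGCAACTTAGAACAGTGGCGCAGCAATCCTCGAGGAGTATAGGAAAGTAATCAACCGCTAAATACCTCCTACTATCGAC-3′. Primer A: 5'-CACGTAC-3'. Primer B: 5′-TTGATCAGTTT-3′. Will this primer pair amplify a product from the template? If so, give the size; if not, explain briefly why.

Primer B (TTGATCAGTTT) does not match the top strand, and its reverse complement AAACTGATCAA does not match either.
With no annealing site for primer B, no amplification occurs.

No product — primer B has no binding site in the template.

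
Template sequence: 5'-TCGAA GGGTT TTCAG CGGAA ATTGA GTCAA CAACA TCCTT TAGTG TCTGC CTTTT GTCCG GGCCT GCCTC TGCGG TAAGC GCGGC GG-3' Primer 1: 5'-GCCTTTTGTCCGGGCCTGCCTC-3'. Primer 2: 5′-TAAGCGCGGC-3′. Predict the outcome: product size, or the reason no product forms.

No product — both primers anneal to the same strand and extend in the same direction.

Primer 1 (GCCTTTTGTCCGGGCCTGCCTC) matches the top strand at positions 49–70 (3' end points downstream).
Primer 2 (TAAGCGCGGC) also matches the top strand directly, at positions 76–85 — its reverse complement GCCGCGCTTA is not present.
Both primers anneal to the bottom strand with 3' ends pointing the same way, so neither can prime synthesis back toward the other.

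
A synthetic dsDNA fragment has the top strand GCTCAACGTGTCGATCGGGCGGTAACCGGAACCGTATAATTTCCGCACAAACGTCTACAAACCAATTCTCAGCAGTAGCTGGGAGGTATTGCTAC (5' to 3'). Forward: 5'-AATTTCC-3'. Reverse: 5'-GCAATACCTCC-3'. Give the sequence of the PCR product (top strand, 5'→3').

5'-AATTTCCGCACAAACGTCTACAAACCAATTCTCAGCAGTAGCTGGGAGGTATTGC-3'

The forward primer matches the template at positions 38–44.
The reverse primer's reverse complement is GGAGGTATTGC, which matches the template at positions 82–92.
The product is the template from position 38 through 92 (55 bp).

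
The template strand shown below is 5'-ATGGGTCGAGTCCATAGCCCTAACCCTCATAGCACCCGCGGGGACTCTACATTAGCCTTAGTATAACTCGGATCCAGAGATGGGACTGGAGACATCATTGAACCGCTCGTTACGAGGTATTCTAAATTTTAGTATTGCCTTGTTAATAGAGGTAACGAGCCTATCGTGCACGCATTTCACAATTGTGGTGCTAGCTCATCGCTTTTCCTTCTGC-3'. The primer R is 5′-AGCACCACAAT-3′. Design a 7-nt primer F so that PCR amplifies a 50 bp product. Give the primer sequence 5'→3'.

The reverse primer's reverse complement ATTGTGGTGCT matches the template at positions 182–192, so the product ends at position 192.
A 50 bp product then starts at position 192 − 50 + 1 = 143.
The forward primer is identical to the top strand there: TTAATAG.

5'-TTAATAG-3'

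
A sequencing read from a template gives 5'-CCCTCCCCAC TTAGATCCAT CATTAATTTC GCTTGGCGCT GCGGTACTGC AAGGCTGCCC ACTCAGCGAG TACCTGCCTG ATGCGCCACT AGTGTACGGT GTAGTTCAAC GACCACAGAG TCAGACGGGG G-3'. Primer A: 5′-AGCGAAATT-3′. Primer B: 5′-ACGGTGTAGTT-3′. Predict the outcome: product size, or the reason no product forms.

Primer A (AGCGAAATT) has reverse complement AATTTCGCT, which matches the top strand at positions 25–33; primer A anneals to the top strand there with its 3' end pointing upstream toward position 25.
Primer B (ACGGTGTAGTT) matches the top strand directly at positions 96–106; it anneals to the bottom strand with its 3' end pointing downstream toward position 106.
The 3' ends diverge (primer A extends toward position 1, primer B toward position 131), so the primers never converge on a shared product.

No product — the primers' 3' ends point away from each other.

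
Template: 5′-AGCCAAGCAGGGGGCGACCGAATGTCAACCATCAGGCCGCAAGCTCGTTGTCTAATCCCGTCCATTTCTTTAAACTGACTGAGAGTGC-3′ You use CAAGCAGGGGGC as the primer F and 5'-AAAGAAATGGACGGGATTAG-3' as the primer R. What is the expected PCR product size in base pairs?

68 bp

The forward primer matches the template at positions 4–15.
The reverse primer's reverse complement is CTAATCCCGTCCATTTCTTT, which matches the template at positions 52–71.
Product length = (reverse-primer end) − (forward-primer start) + 1 = 71 − 4 + 1 = 68 bp.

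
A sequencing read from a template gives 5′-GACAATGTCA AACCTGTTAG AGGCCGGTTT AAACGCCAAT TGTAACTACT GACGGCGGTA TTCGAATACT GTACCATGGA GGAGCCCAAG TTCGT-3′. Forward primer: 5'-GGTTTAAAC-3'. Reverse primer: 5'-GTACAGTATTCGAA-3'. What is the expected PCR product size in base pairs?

49 bp

The forward primer matches the template at positions 26–34.
Taking the reverse complement of GTACAGTATTCGAA gives TTCGAATACTGTAC, found at positions 61–74 on the template; the primer anneals here to the top strand with its 3' end pointing upstream.
The product runs from position 26 to position 74, so its length is 74 − 26 + 1 = 49 bp.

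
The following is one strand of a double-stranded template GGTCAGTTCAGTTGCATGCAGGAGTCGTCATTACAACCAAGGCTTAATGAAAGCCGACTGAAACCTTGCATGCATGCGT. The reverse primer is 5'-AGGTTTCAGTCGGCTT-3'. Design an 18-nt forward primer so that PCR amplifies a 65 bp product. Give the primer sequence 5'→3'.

5'-GTCAGTTCAGTTGCATGC-3'

The reverse primer's reverse complement AAGCCGACTGAAACCT matches the template at positions 51–66, so the product ends at position 66.
A 65 bp product then starts at position 66 − 65 + 1 = 2.
The forward primer is identical to the top strand there: GTCAGTTCAGTTGCATGC.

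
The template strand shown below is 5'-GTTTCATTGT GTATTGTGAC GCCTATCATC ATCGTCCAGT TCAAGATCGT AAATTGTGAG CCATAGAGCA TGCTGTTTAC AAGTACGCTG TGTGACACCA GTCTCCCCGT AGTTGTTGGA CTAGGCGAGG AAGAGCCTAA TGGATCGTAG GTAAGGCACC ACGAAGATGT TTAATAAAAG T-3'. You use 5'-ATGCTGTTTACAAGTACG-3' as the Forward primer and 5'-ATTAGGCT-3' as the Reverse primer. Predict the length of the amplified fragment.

72 bp

Forward primer ATGCTGTTTACAAGTACG is found on the top strand at positions 70–87.
The reverse primer's reverse complement is AGCCTAAT, which matches the template at positions 134–141.
The product runs from position 70 to position 141, so its length is 141 − 70 + 1 = 72 bp.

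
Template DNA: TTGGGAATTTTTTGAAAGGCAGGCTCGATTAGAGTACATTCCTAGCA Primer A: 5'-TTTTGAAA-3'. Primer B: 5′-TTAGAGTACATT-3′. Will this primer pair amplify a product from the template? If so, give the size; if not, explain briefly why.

Primer A (TTTTGAAA) matches the top strand at positions 10–17 (3' end points downstream).
Primer B (TTAGAGTACATT) also matches the top strand directly, at positions 29–40 — its reverse complement AATGTACTCTAA is not present.
Both primers anneal to the bottom strand with 3' ends pointing the same way, so neither can prime synthesis back toward the other.

No product — both primers anneal to the same strand and extend in the same direction.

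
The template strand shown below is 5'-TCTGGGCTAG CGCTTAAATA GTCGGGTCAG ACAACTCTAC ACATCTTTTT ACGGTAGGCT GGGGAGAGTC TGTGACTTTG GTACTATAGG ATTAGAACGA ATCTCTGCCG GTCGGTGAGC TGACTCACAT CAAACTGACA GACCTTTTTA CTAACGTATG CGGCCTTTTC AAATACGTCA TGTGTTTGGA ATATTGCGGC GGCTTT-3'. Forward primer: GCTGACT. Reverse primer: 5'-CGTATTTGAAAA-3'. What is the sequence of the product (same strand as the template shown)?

Forward primer GCTGACT is found on the top strand at positions 119–125.
Reverse complement of the reverse primer: TTTTCAAATACG. This occurs on the top strand at positions 166–177.
The product is the template from position 119 through 177 (59 bp).

5'-GCTGACTCACATCAAACTGACAGACCTTTTTACTAACGTATGCGGCCTTTTCAAATACG-3'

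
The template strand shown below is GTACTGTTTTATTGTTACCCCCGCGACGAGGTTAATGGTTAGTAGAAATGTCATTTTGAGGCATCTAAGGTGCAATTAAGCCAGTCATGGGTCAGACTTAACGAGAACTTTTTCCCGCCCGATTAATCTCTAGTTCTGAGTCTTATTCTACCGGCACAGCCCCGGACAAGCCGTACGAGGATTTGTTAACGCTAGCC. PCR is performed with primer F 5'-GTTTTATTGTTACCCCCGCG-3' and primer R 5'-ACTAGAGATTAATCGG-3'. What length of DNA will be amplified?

The forward primer matches the template at positions 6–25.
Reverse complement of the reverse primer: CCGATTAATCTCTAGT. This occurs on the top strand at positions 119–134.
Amplicon spans positions 6–134: 129 bp.

129 bp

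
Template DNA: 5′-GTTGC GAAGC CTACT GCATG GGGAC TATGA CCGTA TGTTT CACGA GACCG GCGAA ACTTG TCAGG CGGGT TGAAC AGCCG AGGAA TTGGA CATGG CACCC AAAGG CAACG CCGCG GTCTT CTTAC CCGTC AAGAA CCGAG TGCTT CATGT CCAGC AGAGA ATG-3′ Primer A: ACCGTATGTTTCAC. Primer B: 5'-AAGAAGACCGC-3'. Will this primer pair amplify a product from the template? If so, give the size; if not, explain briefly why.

Primer A (ACCGTATGTTTCAC) matches the top strand at positions 30–43; it acts as a forward primer.
Primer B's reverse complement is GCGGTCTTCTT, matching the top strand at positions 113–123; it acts as a reverse primer.
The 3' ends face each other across positions 30–123, giving a 94 bp product.

Yes — a 94 bp product.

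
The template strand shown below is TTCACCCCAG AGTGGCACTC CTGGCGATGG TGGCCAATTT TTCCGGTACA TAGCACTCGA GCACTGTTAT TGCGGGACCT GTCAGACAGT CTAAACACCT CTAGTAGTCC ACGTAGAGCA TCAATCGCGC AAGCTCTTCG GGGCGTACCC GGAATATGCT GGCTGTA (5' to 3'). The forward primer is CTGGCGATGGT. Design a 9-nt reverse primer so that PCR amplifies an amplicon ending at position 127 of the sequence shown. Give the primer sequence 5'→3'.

5'-CGATTGATG-3'

The forward primer binds at positions 21–31; the product's 3' end on the top strand is position 127.
The reverse primer anneals to the top strand over positions 119–127, i.e. to CATCAATCG.
Its sequence written 5'→3' is the reverse complement: CGATTGATG.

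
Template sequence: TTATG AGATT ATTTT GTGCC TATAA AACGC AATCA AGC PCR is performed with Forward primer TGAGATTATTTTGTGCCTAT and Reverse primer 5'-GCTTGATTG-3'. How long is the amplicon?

Forward primer TGAGATTATTTTGTGCCTAT is found on the top strand at positions 4–23.
The reverse primer's reverse complement is CAATCAAGC, which matches the template at positions 30–38.
Amplicon spans positions 4–38: 35 bp.

35 bp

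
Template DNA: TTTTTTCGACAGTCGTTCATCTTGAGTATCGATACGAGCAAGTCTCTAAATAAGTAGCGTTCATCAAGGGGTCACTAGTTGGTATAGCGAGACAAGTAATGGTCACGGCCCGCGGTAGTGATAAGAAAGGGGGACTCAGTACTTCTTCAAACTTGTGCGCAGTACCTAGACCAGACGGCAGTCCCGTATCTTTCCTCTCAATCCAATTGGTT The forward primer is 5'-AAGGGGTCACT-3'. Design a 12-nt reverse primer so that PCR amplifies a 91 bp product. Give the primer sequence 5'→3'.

The forward primer binds at positions 66–76, so a 91 bp product ends at position 66 + 91 − 1 = 156.
The reverse primer anneals to the top strand over positions 145–156, i.e. to CTTCAAACTTGT.
Its sequence written 5'→3' is the reverse complement: ACAAGTTTGAAG.

5'-ACAAGTTTGAAG-3'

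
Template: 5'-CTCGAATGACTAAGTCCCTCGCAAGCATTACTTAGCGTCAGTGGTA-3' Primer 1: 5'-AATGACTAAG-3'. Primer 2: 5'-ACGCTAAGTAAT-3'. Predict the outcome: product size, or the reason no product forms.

Primer 1 (AATGACTAAG) matches the top strand at positions 5–14; it acts as a forward primer.
Primer 2's reverse complement is ATTACTTAGCGT, matching the top strand at positions 27–38; it acts as a reverse primer.
The 3' ends face each other across positions 5–38, giving a 34 bp product.

Yes — a 34 bp product.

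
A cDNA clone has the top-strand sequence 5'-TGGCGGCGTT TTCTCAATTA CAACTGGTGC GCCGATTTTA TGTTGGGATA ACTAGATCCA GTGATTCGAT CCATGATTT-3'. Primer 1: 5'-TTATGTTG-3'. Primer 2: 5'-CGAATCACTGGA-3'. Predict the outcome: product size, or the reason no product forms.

Yes — a 31 bp product.

Primer 1 (TTATGTTG) matches the top strand at positions 38–45; it acts as a forward primer.
Primer 2's reverse complement is TCCAGTGATTCG, matching the top strand at positions 57–68; it acts as a reverse primer.
The 3' ends face each other across positions 38–68, giving a 31 bp product.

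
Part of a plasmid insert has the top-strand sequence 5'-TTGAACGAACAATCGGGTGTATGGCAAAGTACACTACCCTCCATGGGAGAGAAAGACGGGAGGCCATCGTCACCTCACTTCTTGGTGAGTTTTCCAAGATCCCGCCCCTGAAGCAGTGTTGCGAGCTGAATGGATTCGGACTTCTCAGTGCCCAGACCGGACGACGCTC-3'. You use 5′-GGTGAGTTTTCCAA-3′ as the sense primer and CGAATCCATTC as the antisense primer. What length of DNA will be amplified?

55 bp

The forward primer matches the template at positions 84–97.
Reverse complement of the reverse primer: GAATGGATTCG. This occurs on the top strand at positions 128–138.
The product runs from position 84 to position 138, so its length is 138 − 84 + 1 = 55 bp.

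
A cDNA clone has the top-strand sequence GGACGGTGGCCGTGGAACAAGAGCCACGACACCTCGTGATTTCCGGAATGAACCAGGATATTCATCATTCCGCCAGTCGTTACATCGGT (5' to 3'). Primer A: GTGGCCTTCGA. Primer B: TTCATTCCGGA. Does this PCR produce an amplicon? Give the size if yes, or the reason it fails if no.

Primer A (GTGGCCTTCGA) does not match the top strand, and its reverse complement TCGAAGGCCAC does not match either.
With no annealing site for primer A, no amplification occurs.

No product — primer A has no binding site in the template.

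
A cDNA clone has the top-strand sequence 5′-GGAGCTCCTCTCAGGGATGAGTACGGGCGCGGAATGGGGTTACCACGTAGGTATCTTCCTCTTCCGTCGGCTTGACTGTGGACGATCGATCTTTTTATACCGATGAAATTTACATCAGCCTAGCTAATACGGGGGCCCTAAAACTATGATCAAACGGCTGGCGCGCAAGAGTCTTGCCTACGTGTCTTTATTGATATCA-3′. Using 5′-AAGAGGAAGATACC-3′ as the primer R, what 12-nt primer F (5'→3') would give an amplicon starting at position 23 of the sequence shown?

The reverse primer's reverse complement GGTATCTTCCTCTT matches the template at positions 50–63; the product starts at position 23.
The forward primer is identical to the top strand over positions 23–34: ACGGGCGCGGAA.

5'-ACGGGCGCGGAA-3'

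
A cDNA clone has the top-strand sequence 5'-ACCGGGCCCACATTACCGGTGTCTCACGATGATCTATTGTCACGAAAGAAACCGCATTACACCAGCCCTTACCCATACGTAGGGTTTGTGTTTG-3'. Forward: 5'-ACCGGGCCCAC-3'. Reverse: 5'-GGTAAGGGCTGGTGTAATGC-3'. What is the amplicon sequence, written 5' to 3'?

5'-ACCGGGCCCACATTACCGGTGTCTCACGATGATCTATTGTCACGAAAGAAACCGCATTACACCAGCCCTTACC-3'

Forward primer ACCGGGCCCAC is found on the top strand at positions 1–11.
Taking the reverse complement of GGTAAGGGCTGGTGTAATGC gives GCATTACACCAGCCCTTACC, found at positions 54–73 on the template; the primer anneals here to the top strand with its 3' end pointing upstream.
The product is the template from position 1 through 73 (73 bp).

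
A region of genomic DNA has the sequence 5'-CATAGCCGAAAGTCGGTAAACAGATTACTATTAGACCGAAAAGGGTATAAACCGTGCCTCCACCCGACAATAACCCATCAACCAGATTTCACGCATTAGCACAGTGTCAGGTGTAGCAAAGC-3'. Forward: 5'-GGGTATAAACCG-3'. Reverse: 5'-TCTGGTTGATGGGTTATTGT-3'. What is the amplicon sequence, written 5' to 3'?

5'-GGGTATAAACCGTGCCTCCACCCGACAATAACCCATCAACCAGA-3'

Forward primer GGGTATAAACCG is found on the top strand at positions 43–54.
The reverse primer's reverse complement is ACAATAACCCATCAACCAGA, which matches the template at positions 67–86.
The product is the template from position 43 through 86 (44 bp).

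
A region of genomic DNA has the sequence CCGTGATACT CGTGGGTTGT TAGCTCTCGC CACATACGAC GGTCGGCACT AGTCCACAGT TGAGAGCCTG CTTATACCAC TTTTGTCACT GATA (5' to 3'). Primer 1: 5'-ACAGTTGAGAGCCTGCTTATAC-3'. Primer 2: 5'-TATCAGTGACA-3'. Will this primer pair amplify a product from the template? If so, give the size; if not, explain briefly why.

Yes — a 39 bp product.

Primer 1 (ACAGTTGAGAGCCTGCTTATAC) matches the top strand at positions 56–77; it acts as a forward primer.
Primer 2's reverse complement is TGTCACTGATA, matching the top strand at positions 84–94; it acts as a reverse primer.
The 3' ends face each other across positions 56–94, giving a 39 bp product.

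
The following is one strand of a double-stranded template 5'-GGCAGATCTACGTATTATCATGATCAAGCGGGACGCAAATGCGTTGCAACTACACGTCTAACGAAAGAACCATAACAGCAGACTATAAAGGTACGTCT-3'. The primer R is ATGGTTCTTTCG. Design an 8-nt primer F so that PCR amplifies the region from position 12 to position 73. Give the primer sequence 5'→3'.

5'-GTATTATC-3'

The reverse primer's reverse complement CGAAAGAACCAT matches the template at positions 62–73; the product starts at position 12.
The forward primer is identical to the top strand over positions 12–19: GTATTATC.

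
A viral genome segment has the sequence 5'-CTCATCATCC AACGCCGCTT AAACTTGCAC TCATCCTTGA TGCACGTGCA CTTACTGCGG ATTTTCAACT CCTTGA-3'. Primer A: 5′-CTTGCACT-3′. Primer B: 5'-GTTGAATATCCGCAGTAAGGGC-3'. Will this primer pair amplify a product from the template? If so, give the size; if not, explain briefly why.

Primer B (GTTGAATATCCGCAGTAAGGGC) does not match the top strand, and its reverse complement GCCCTTACTGCGGATATTCAAC does not match either.
With no annealing site for primer B, no amplification occurs.

No product — primer B has no binding site in the template.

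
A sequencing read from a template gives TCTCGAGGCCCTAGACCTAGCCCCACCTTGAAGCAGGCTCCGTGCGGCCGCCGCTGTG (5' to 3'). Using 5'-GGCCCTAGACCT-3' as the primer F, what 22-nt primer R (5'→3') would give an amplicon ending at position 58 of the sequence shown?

The forward primer binds at positions 7–18; the product's 3' end on the top strand is position 58.
The reverse primer anneals to the top strand over positions 37–58, i.e. to GCTCCGTGCGGCCGCCGCTGTG.
Its sequence written 5'→3' is the reverse complement: CACAGCGGCGGCCGCACGGAGC.

5'-CACAGCGGCGGCCGCACGGAGC-3'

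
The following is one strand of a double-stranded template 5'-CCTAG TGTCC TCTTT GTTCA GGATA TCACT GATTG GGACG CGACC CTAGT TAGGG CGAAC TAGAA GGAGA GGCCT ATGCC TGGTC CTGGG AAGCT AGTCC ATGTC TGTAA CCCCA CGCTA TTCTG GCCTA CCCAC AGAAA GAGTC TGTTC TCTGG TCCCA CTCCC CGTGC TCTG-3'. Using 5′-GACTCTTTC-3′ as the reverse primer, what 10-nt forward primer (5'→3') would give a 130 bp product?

The reverse primer's reverse complement GAAAGAGTC matches the template at positions 137–145, so the product ends at position 145.
A 130 bp product then starts at position 145 − 130 + 1 = 16.
The forward primer is identical to the top strand there: GTTCAGGATA.

5'-GTTCAGGATA-3'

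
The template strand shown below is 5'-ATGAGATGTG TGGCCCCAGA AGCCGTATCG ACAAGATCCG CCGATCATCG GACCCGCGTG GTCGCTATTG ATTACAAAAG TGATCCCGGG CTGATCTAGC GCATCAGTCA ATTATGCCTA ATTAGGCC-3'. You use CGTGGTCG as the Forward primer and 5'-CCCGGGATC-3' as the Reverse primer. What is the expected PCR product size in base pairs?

Scanning the template, CGTGGTCG occurs at positions 57–64; this primer anneals to the bottom strand there with its 3' end pointing downstream.
Reverse complement of the reverse primer: GATCCCGGG. This occurs on the top strand at positions 82–90.
The product runs from position 57 to position 90, so its length is 90 − 57 + 1 = 34 bp.

34 bp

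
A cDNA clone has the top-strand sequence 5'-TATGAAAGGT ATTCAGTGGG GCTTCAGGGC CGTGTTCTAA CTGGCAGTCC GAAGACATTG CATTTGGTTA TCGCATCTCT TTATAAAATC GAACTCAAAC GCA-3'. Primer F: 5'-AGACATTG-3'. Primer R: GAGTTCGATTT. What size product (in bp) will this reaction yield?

The forward primer matches the template at positions 53–60.
The reverse primer's reverse complement is AAATCGAACTC, which matches the template at positions 86–96.
Amplicon spans positions 53–96: 44 bp.

44 bp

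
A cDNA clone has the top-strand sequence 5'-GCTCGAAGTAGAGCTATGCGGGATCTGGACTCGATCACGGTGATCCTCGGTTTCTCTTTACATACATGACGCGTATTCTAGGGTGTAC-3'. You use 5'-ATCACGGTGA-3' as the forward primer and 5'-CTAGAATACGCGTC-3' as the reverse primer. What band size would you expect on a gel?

48 bp

Scanning the template, ATCACGGTGA occurs at positions 34–43; this primer anneals to the bottom strand there with its 3' end pointing downstream.
The reverse primer's reverse complement is GACGCGTATTCTAG, which matches the template at positions 68–81.
The product runs from position 34 to position 81, so its length is 81 − 34 + 1 = 48 bp.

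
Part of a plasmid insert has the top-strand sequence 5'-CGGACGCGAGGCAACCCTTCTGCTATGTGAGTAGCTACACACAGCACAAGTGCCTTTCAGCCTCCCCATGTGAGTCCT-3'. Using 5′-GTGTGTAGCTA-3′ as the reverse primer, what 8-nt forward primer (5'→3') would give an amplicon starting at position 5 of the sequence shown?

5'-CGCGAGGC-3'

The reverse primer's reverse complement TAGCTACACAC matches the template at positions 32–42; the product starts at position 5.
The forward primer is identical to the top strand over positions 5–12: CGCGAGGC.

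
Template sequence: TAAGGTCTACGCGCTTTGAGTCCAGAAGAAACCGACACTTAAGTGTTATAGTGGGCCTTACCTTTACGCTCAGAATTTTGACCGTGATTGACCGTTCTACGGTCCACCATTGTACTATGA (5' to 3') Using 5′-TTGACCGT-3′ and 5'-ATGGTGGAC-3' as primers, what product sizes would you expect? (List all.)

The forward primer TTGACCGT matches the top strand at positions 78–85, 88–95.
The reverse primer's reverse complement is GTCCACCAT, matching at positions 102–110.
Each forward site pairs with the reverse site to give a product ending at position 110: sizes 33, 23 bp.

33 bp, 23 bp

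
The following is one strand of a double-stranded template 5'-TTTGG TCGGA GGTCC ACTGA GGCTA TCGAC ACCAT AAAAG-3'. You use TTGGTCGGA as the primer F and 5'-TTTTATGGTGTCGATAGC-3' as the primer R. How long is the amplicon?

Forward primer TTGGTCGGA is found on the top strand at positions 2–10.
Taking the reverse complement of TTTTATGGTGTCGATAGC gives GCTATCGACACCATAAAA, found at positions 22–39 on the template; the primer anneals here to the top strand with its 3' end pointing upstream.
Product length = (reverse-primer end) − (forward-primer start) + 1 = 39 − 2 + 1 = 38 bp.

38 bp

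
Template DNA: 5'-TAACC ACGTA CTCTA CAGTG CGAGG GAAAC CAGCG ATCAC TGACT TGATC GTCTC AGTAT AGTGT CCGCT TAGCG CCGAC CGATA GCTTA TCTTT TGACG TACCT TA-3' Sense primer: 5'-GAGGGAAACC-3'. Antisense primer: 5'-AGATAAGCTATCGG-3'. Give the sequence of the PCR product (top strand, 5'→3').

5'-GAGGGAAACCAGCGATCACTGACTTGATCGTCTCAGTATAGTGTCCGCTTAGCGCCGACCGATAGCTTATCT-3'

The forward primer matches the template at positions 22–31.
Taking the reverse complement of AGATAAGCTATCGG gives CCGATAGCTTATCT, found at positions 80–93 on the template; the primer anneals here to the top strand with its 3' end pointing upstream.
The product is the template from position 22 through 93 (72 bp).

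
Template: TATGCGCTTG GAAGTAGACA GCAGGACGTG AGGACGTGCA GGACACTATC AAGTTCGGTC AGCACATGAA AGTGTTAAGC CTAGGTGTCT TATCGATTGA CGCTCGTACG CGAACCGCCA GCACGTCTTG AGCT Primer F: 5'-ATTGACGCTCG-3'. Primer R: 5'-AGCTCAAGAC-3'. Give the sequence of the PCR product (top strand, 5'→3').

5'-ATTGACGCTCGTACGCGAACCGCCAGCACGTCTTGAGCT-3'

Forward primer ATTGACGCTCG is found on the top strand at positions 96–106.
The reverse primer's reverse complement is GTCTTGAGCT, which matches the template at positions 125–134.
The product is the template from position 96 through 134 (39 bp).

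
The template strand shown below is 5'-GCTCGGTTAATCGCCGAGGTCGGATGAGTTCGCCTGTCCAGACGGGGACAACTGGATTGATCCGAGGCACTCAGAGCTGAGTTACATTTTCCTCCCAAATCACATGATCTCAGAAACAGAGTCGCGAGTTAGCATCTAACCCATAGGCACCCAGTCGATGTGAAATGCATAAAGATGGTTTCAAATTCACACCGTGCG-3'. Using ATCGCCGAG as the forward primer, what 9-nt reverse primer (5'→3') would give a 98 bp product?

5'-TCATGTGAT-3'

The forward primer binds at positions 10–18, so a 98 bp product ends at position 10 + 98 − 1 = 107.
The reverse primer anneals to the top strand over positions 99–107, i.e. to ATCACATGA.
Its sequence written 5'→3' is the reverse complement: TCATGTGAT.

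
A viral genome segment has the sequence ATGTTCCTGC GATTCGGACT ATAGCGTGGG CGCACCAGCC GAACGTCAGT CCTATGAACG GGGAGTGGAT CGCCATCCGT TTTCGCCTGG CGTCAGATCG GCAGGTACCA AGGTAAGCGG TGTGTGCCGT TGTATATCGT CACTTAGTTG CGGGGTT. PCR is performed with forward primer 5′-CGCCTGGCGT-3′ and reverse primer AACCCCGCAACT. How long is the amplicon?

The forward primer matches the template at positions 84–93.
Reverse complement of the reverse primer: AGTTGCGGGGTT. This occurs on the top strand at positions 146–157.
Product length = (reverse-primer end) − (forward-primer start) + 1 = 157 − 84 + 1 = 74 bp.

74 bp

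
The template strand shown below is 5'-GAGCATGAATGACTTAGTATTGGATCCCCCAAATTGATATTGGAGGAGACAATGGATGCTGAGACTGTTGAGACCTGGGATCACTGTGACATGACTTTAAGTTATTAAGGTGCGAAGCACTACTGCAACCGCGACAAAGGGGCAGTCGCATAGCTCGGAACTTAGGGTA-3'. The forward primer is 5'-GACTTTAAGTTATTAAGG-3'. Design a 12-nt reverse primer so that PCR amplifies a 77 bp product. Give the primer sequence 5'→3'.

5'-TACCCTAAGTTC-3'

The forward primer binds at positions 93–110, so a 77 bp product ends at position 93 + 77 − 1 = 169.
The reverse primer anneals to the top strand over positions 158–169, i.e. to GAACTTAGGGTA.
Its sequence written 5'→3' is the reverse complement: TACCCTAAGTTC.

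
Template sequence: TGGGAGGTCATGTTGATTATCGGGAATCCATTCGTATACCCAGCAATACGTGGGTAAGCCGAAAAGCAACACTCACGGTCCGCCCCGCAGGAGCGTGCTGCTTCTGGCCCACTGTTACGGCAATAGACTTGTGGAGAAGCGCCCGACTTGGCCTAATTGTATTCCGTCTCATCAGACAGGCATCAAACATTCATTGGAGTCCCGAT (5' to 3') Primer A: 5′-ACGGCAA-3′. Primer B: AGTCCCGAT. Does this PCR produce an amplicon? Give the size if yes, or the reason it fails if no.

No product — both primers anneal to the same strand and extend in the same direction.

Primer A (ACGGCAA) matches the top strand at positions 117–123 (3' end points downstream).
Primer B (AGTCCCGAT) also matches the top strand directly, at positions 198–206 — its reverse complement ATCGGGACT is not present.
Both primers anneal to the bottom strand with 3' ends pointing the same way, so neither can prime synthesis back toward the other.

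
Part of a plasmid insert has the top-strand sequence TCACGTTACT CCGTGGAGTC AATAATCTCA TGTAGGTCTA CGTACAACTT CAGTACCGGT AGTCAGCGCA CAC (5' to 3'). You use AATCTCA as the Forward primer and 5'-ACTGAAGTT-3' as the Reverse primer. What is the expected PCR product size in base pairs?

The forward primer matches the template at positions 24–30.
Reverse complement of the reverse primer: AACTTCAGT. This occurs on the top strand at positions 46–54.
The product runs from position 24 to position 54, so its length is 54 − 24 + 1 = 31 bp.

31 bp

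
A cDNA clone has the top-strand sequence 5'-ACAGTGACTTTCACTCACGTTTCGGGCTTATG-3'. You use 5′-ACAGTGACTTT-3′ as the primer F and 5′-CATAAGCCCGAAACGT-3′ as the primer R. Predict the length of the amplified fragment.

Forward primer ACAGTGACTTT is found on the top strand at positions 1–11.
The reverse primer's reverse complement is ACGTTTCGGGCTTATG, which matches the template at positions 17–32.
The product runs from position 1 to position 32, so its length is 32 − 1 + 1 = 32 bp.

32 bp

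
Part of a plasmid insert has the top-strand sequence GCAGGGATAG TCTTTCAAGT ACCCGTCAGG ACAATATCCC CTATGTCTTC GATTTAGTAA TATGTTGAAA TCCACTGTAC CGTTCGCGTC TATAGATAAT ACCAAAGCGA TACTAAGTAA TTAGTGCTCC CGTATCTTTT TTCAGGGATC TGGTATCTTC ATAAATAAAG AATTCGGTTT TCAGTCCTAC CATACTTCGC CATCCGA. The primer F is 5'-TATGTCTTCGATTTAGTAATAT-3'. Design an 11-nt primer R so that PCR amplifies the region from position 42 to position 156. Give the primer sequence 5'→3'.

The product's 3' end on the top strand is position 156.
The reverse primer anneals to the top strand over positions 146–156, i.e. to GGATCTGGTAT.
Its sequence written 5'→3' is the reverse complement: ATACCAGATCC.

5'-ATACCAGATCC-3'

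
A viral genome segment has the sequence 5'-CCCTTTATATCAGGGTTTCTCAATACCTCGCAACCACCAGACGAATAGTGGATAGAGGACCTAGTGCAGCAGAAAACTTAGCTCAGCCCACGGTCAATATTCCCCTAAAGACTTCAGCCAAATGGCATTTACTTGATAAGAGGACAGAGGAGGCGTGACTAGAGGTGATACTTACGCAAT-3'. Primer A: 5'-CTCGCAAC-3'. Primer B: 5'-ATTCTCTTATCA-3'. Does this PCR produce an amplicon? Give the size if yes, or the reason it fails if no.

Primer B (ATTCTCTTATCA) does not match the top strand, and its reverse complement TGATAAGAGAAT does not match either.
With no annealing site for primer B, no amplification occurs.

No product — primer B has no binding site in the template.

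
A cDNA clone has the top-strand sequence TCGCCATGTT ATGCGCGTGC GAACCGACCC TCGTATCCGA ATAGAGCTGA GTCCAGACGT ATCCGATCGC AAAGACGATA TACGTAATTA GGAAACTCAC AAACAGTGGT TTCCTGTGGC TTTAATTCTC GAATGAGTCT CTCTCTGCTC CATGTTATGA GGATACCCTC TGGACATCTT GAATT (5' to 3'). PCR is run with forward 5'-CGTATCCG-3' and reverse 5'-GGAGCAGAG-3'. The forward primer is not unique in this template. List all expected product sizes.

120 bp, 94 bp

The forward primer CGTATCCG matches the top strand at positions 32–39, 58–65.
The reverse primer's reverse complement is CTCTGCTCC, matching at positions 143–151.
Each forward site pairs with the reverse site to give a product ending at position 151: sizes 120, 94 bp.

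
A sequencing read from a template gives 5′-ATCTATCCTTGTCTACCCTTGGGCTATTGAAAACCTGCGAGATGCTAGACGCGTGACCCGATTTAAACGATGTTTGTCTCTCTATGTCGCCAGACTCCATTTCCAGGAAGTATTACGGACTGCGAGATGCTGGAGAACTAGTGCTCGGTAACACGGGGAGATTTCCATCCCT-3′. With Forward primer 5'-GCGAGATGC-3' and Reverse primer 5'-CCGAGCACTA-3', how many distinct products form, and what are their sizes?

Two products: 112 bp, 27 bp

The forward primer GCGAGATGC matches the top strand at positions 37–45, 122–130.
The reverse primer's reverse complement is TAGTGCTCGG, matching at positions 139–148.
Each forward site pairs with the reverse site to give a product ending at position 148: sizes 112, 27 bp.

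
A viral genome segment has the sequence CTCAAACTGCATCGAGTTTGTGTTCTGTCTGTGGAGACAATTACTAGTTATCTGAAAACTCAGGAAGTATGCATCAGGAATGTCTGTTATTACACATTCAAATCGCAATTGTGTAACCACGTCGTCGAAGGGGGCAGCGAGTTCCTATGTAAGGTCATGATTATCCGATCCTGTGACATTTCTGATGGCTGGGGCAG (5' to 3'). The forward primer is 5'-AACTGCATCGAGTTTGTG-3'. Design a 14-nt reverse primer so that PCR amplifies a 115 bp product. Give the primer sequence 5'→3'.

5'-TGGTTACACAATTG-3'

The forward primer binds at positions 5–22, so a 115 bp product ends at position 5 + 115 − 1 = 119.
The reverse primer anneals to the top strand over positions 106–119, i.e. to CAATTGTGTAACCA.
Its sequence written 5'→3' is the reverse complement: TGGTTACACAATTG.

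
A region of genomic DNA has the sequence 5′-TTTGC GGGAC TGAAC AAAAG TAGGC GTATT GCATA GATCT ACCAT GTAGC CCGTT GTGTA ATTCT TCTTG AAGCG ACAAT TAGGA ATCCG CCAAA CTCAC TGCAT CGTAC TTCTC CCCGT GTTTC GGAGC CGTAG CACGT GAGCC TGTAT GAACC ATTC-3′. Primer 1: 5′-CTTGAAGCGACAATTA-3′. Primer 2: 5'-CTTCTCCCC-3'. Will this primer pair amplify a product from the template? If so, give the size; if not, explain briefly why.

Primer 1 (CTTGAAGCGACAATTA) matches the top strand at positions 67–82 (3' end points downstream).
Primer 2 (CTTCTCCCC) also matches the top strand directly, at positions 110–118 — its reverse complement GGGGAGAAG is not present.
Both primers anneal to the bottom strand with 3' ends pointing the same way, so neither can prime synthesis back toward the other.

No product — both primers anneal to the same strand and extend in the same direction.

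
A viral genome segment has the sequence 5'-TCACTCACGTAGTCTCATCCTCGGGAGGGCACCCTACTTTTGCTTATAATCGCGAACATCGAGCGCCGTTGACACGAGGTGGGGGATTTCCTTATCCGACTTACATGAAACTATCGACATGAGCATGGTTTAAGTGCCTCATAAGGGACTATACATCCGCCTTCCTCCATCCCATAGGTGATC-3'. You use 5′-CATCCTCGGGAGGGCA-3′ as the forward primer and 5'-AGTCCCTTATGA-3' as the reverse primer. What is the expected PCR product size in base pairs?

135 bp

Scanning the template, CATCCTCGGGAGGGCA occurs at positions 16–31; this primer anneals to the bottom strand there with its 3' end pointing downstream.
Taking the reverse complement of AGTCCCTTATGA gives TCATAAGGGACT, found at positions 139–150 on the template; the primer anneals here to the top strand with its 3' end pointing upstream.
Amplicon spans positions 16–150: 135 bp.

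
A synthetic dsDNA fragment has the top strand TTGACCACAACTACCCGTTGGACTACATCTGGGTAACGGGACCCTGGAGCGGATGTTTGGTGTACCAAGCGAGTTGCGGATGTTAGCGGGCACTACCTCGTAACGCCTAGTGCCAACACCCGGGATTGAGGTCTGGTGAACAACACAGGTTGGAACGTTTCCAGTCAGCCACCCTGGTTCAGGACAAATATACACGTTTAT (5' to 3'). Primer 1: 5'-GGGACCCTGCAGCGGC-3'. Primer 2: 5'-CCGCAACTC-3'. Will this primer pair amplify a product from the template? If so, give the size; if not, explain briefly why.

No product — primer 1 has no binding site in the template.

Primer 1 (GGGACCCTGCAGCGGC) does not match the top strand, and its reverse complement GCCGCTGCAGGGTCCC does not match either.
With no annealing site for primer 1, no amplification occurs.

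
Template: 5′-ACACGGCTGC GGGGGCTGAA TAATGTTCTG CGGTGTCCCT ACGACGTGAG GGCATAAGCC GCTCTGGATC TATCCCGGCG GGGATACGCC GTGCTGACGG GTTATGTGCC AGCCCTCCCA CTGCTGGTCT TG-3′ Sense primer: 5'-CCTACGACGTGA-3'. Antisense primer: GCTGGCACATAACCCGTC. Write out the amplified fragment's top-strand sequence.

5'-CCTACGACGTGAGGGCATAAGCCGCTCTGGATCTATCCCGGCGGGGATACGCCGTGCTGACGGGTTATGTGCCAGC-3'

Scanning the template, CCTACGACGTGA occurs at positions 38–49; this primer anneals to the bottom strand there with its 3' end pointing downstream.
The reverse primer's reverse complement is GACGGGTTATGTGCCAGC, which matches the template at positions 96–113.
The product is the template from position 38 through 113 (76 bp).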